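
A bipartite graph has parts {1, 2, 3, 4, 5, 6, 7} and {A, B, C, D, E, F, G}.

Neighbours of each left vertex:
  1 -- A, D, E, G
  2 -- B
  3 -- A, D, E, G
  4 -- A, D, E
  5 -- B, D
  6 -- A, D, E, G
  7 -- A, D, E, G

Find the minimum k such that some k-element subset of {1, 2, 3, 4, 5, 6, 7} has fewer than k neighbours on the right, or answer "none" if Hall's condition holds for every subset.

Take S = {1, 3, 4, 6, 7}. Its neighbourhood is {A, D, E, G}, so |N(S)| = 4 < |S| = 5.
Every subset of size less than 5 has at least as many neighbours as members, so 5 is the minimum.

5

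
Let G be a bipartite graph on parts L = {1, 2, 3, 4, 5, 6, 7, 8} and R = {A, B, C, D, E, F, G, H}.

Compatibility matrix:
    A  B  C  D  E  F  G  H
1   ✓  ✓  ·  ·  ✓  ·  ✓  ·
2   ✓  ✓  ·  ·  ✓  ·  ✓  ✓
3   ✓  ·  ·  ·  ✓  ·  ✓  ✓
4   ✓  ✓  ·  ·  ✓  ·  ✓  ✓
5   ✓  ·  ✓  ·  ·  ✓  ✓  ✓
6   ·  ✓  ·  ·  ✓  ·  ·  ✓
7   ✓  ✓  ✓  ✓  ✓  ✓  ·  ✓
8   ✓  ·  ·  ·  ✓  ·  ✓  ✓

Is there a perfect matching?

No

The set {1, 2, 3, 4, 6, 8} has only 5 neighbours ({A, B, E, G, H}), so by Hall's theorem at most 7 of the 8 left vertices can be matched.
Hence no matching covers every left vertex.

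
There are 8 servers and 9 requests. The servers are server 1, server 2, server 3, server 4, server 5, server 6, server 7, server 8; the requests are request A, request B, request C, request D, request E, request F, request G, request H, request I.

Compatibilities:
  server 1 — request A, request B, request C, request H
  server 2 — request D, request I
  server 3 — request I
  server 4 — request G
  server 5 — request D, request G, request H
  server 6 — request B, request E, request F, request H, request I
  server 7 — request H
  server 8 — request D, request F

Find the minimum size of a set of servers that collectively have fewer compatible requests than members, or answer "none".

Take S = {server 2, server 3, server 4, server 5, server 7}. Its neighbourhood is {request D, request G, request H, request I}, so |N(S)| = 4 < |S| = 5.
Every subset of size less than 5 has at least as many neighbours as members, so 5 is the minimum.

5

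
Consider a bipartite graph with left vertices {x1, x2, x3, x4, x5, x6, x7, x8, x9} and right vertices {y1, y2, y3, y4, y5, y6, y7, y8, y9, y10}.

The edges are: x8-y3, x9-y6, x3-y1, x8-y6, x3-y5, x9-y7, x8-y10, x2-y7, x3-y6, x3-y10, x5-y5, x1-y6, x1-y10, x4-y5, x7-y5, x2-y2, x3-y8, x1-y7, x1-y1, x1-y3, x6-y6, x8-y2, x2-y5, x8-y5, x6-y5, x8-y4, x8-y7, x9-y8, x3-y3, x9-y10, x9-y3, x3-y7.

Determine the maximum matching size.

7

One maximum matching: x1-y10, x2-y2, x3-y3, x4-y5, x6-y6, x8-y4, x9-y7.
The set {x4, x5, x7} has only 1 neighbour ({y5}), so by Hall's theorem at most 7 of the 9 left vertices can be matched.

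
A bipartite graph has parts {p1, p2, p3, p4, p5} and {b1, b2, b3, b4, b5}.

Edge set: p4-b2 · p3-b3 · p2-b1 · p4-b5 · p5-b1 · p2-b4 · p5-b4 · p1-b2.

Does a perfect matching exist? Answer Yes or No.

Yes

One maximum matching: p1→b2, p2→b1, p3→b3, p4→b5, p5→b4.
Every left vertex is matched, so this is a perfect matching.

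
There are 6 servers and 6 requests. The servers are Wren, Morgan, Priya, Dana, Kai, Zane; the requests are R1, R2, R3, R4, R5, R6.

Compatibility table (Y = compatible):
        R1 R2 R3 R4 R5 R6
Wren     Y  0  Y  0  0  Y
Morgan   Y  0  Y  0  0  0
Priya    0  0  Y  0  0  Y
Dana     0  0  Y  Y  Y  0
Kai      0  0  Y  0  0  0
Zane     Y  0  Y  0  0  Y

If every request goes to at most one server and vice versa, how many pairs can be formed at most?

For example, pair Wren→R3, Morgan→R1, Priya→R6, Dana→R4.
The set {Wren, Morgan, Priya, Kai, Zane} has only 3 neighbours ({R1, R3, R6}), so by Hall's theorem at most 4 of the 6 servers can be matched.

4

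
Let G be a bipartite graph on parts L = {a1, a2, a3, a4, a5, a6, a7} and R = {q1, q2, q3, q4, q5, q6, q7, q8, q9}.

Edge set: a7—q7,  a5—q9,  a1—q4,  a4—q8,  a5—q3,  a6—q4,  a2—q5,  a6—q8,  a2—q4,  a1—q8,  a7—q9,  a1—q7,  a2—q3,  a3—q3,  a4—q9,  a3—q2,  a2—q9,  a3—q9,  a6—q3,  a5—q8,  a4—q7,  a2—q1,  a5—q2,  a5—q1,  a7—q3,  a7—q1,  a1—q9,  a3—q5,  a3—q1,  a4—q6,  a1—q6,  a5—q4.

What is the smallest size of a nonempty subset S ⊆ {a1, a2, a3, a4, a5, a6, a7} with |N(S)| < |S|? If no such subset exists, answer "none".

none

A matching saturating every left vertex exists, for instance a1→q6, a2→q4, a3→q1, a4→q7, a5→q9, a6→q8, a7→q3.
By Hall's marriage theorem, this means |N(S)| ≥ |S| for every subset S, so no violating subset exists.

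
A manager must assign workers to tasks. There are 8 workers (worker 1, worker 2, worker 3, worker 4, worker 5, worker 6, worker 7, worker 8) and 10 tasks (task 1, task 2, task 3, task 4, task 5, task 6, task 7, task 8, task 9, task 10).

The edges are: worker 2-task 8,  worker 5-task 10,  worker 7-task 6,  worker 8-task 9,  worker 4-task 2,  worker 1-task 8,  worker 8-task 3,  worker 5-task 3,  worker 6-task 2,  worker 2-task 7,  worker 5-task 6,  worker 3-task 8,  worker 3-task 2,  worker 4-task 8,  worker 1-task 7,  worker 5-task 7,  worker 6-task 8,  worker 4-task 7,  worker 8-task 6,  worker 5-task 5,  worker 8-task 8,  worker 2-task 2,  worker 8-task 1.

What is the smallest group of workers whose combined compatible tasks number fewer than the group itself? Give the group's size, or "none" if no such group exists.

Take S = {worker 1, worker 2, worker 3, worker 4}. Its neighbourhood is {task 2, task 7, task 8}, so |N(S)| = 3 < |S| = 4.
Every subset of size less than 4 has at least as many neighbours as members, so 4 is the minimum.

4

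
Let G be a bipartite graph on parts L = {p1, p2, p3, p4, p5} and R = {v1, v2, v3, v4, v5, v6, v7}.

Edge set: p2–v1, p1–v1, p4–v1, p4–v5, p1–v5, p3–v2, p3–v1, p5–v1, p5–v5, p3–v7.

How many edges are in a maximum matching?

For example, pair p1→v5, p2→v1, p3→v2.
The set {p1, p2, p4, p5} has only 2 neighbours ({v1, v5}), so by Hall's theorem at most 3 of the 5 left vertices can be matched.

3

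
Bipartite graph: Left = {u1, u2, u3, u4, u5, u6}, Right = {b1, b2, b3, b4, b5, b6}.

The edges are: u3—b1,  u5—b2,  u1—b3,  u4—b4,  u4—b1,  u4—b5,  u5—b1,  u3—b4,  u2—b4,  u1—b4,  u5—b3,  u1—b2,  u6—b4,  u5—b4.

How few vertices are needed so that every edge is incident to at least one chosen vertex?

5

The 5 edges u1–b2, u2–b4, u3–b1, u4–b5, u5–b3 form a matching, so any vertex cover needs at least 5 vertices (one per matched edge).
Conversely {u1, u3, u4, u5, b4} meets every edge and has exactly 5 vertices, so 5 is optimal.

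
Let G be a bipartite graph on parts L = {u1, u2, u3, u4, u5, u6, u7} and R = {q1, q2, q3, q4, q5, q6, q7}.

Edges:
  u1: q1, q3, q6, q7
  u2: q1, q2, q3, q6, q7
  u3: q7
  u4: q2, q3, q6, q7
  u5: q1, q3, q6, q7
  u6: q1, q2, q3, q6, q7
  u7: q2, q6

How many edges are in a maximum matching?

5

A valid assignment of size 5: u1–q3, u2–q1, u3–q7, u4–q2, u5–q6.
The set {u1, u2, u3, u4, u5, u6, u7} has only 5 neighbours ({q1, q2, q3, q6, q7}), so by Hall's theorem at most 5 of the 7 left vertices can be matched.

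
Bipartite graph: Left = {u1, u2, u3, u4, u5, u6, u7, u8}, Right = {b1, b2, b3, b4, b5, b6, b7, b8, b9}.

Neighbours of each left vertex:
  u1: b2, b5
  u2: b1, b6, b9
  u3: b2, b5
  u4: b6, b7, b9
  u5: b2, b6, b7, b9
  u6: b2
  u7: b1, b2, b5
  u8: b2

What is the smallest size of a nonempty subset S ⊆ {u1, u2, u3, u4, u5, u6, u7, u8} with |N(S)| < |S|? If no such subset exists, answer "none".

2

Take S = {u6, u8}. Its neighbourhood is {b2}, so |N(S)| = 1 < |S| = 2.
No single vertex violates Hall's condition since each has at least one neighbour, so 2 is the minimum.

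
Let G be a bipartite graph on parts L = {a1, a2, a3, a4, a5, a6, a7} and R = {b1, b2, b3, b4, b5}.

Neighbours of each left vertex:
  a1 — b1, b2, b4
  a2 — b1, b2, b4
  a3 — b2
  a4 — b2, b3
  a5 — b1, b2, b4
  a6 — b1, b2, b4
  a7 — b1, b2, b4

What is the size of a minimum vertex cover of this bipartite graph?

A maximum matching has 4 edges (e.g. a1–b4, a2–b1, a3–b2, a4–b3).
By König's theorem the minimum vertex cover has the same size. One such cover is {a4, b1, b2, b4}.

4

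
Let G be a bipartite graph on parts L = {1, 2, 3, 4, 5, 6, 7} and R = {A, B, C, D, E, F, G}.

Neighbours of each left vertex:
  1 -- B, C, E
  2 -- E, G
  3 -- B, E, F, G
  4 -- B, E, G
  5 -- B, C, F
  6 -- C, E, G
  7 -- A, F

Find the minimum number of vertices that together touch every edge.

A maximum matching has 6 edges (e.g. 1–C, 2–G, 3–F, 4–E, 5–B, 7–A).
By König's theorem the minimum vertex cover has the same size. One such cover is {7, B, C, E, F, G}.

6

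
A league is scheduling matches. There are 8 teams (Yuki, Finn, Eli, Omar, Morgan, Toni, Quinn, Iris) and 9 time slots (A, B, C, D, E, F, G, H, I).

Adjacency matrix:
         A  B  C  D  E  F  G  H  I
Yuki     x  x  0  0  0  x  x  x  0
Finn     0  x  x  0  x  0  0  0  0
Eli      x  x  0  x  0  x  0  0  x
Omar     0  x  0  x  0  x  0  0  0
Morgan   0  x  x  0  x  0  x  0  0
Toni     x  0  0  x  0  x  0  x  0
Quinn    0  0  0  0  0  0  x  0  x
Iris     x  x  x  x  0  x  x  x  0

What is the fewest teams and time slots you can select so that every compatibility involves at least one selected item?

The 8 edges Yuki–A, Finn–C, Eli–B, Omar–F, Morgan–E, Toni–D, Quinn–I, Iris–G form a matching, so any vertex cover needs at least 8 vertices (one per matched edge).
Conversely {Yuki, Finn, Eli, Omar, Morgan, Toni, Quinn, Iris} meets every edge and has exactly 8 vertices, so 8 is optimal.

8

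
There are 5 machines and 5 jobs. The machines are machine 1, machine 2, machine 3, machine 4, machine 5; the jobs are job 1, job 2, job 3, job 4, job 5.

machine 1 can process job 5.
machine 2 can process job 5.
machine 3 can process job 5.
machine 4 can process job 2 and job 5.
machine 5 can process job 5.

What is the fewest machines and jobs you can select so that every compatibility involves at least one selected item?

2

The 2 edges machine 1–job 5, machine 4–job 2 form a matching, so any vertex cover needs at least 2 vertices (one per matched edge).
Conversely {machine 4, job 5} meets every edge and has exactly 2 vertices, so 2 is optimal.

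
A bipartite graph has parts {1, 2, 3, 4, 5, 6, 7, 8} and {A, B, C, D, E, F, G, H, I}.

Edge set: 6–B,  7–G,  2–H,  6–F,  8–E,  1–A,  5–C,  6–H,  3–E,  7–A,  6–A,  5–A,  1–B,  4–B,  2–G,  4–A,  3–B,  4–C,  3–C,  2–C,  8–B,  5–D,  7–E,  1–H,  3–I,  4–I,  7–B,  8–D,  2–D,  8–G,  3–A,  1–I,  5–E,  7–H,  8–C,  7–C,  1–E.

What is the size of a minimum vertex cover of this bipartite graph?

A maximum matching has 8 edges (e.g. 1–E, 2–D, 3–B, 4–I, 5–C, 6–F, 7–A, 8–G).
By König's theorem the minimum vertex cover has the same size. One such cover is {1, 2, 3, 4, 5, 6, 7, 8}.

8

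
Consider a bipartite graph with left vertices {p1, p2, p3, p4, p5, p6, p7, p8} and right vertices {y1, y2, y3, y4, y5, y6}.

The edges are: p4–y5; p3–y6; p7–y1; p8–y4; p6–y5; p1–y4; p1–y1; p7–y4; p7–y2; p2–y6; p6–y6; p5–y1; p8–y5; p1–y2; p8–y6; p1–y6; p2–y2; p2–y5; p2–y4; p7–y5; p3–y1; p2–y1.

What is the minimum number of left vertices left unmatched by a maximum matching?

3

One maximum matching: p1-y2, p2-y4, p3-y6, p4-y5, p5-y1.
The set {p1, p2, p3, p4, p5, p6, p7, p8} has only 5 neighbours ({y1, y2, y4, y5, y6}), so by Hall's theorem at most 5 of the 8 left vertices can be matched.
That matches 5 of the 8, leaving 3 unmatched; no matching can do better.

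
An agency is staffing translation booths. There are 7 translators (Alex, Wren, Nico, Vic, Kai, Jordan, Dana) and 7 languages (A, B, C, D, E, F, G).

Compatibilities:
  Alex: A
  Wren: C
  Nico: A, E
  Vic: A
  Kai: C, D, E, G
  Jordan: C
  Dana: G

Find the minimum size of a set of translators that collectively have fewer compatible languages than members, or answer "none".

2

Take S = {Alex, Vic}. Its neighbourhood is {A}, so |N(S)| = 1 < |S| = 2.
No single vertex violates Hall's condition since each has at least one neighbour, so 2 is the minimum.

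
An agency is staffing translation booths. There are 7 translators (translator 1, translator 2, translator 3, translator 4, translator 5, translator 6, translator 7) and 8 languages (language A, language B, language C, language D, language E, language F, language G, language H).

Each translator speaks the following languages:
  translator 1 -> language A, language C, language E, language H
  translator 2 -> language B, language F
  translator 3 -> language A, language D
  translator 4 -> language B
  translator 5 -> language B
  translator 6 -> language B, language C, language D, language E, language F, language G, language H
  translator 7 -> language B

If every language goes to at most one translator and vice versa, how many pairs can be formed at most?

5

A valid assignment of size 5: translator 1→language H, translator 2→language F, translator 3→language A, translator 4→language B, translator 6→language D.
The set {translator 4, translator 5, translator 7} has only 1 neighbour ({language B}), so by Hall's theorem at most 5 of the 7 translators can be matched.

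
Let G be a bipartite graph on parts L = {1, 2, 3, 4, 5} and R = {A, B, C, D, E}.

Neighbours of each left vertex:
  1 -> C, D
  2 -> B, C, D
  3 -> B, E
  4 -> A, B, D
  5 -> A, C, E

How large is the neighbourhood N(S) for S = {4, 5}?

The union of neighbours of {4, 5} is {A, B, C, D, E}, which has 5 elements.
Since |N(S)| = 5 ≥ |S| = 2, Hall's condition holds for this subset.

5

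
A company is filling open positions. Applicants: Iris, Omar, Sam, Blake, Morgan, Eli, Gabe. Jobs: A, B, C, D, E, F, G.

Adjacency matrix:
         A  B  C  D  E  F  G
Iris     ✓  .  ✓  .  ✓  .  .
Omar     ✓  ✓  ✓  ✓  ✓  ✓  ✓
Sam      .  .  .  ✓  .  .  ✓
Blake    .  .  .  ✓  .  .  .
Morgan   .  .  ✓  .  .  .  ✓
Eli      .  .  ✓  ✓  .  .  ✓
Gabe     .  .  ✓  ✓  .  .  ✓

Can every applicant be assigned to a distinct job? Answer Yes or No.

No

The set {Sam, Blake, Morgan, Eli, Gabe} has only 3 neighbours ({C, D, G}), so by Hall's theorem at most 5 of the 7 applicants can be matched.
Hence no matching covers every applicant.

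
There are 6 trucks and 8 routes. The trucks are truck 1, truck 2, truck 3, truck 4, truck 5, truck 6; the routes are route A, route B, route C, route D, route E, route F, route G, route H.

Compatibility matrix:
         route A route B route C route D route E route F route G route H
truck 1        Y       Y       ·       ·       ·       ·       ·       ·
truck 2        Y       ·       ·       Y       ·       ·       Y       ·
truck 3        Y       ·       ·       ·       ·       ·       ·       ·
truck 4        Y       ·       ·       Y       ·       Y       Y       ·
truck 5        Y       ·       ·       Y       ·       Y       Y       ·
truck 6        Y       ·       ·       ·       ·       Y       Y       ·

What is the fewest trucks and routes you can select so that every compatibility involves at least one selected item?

5

A maximum matching has 5 edges (e.g. truck 1–route B, truck 2–route G, truck 3–route A, truck 4–route D, truck 5–route F).
By König's theorem the minimum vertex cover has the same size. One such cover is {truck 1, route A, route D, route F, route G}.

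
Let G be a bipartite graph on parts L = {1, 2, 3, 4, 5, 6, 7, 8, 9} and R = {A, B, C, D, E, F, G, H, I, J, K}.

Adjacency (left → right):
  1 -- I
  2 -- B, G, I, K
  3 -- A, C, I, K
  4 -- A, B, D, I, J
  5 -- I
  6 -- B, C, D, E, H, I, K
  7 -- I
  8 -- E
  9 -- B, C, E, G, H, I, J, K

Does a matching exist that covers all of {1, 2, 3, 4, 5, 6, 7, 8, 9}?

The set {1, 5, 7} has only 1 neighbour ({I}), so by Hall's theorem at most 7 of the 9 left vertices can be matched.
Hence no matching covers every left vertex.

No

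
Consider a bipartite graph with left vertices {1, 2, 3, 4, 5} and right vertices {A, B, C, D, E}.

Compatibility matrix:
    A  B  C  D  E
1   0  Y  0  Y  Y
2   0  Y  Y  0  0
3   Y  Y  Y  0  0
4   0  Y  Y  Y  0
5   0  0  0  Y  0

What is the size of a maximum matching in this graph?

5

One maximum matching: 1→E, 2→C, 3→A, 4→B, 5→D.
All 5 left vertices are matched, so no larger matching exists.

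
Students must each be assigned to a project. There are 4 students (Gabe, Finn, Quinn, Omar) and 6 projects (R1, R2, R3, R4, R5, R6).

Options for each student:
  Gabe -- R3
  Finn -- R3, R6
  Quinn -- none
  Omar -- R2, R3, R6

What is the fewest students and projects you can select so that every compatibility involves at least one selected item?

{Gabe, Finn, Omar} is a vertex cover of size 3: every edge has an endpoint in this set.
No smaller cover exists because Gabe–R3, Finn–R6, Omar–R2 is a matching of size 3, and a cover must include an endpoint of each of these disjoint edges (König's theorem).

3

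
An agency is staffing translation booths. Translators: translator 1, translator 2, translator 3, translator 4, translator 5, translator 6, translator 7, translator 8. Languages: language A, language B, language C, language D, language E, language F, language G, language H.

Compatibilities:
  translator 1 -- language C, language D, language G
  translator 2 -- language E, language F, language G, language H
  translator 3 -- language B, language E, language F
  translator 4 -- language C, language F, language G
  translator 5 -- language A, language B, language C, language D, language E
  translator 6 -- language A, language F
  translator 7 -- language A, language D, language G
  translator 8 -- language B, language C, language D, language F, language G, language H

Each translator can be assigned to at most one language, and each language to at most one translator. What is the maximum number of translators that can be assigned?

8

One maximum matching: translator 1–language D, translator 2–language H, translator 3–language E, translator 4–language C, translator 5–language B, translator 6–language A, translator 7–language G, translator 8–language F.
All 8 translators are matched, so no larger matching exists.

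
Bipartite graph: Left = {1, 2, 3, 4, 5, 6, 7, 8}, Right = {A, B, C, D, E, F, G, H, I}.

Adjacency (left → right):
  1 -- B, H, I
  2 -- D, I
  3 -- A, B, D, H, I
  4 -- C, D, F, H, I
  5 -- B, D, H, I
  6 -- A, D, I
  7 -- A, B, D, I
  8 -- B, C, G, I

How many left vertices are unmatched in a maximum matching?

1

One maximum matching: 1–H, 2–D, 3–A, 4–F, 5–B, 6–I, 8–C.
The set {1, 2, 3, 5, 6, 7} has only 5 neighbours ({A, B, D, H, I}), so by Hall's theorem at most 7 of the 8 left vertices can be matched.
That matches 7 of the 8, leaving 1 unmatched; no matching can do better.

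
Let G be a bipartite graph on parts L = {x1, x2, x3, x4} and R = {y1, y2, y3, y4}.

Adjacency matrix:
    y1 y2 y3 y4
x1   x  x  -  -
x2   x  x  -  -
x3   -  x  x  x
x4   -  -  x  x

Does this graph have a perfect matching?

Yes

A valid assignment of size 4: x1-y2, x2-y1, x3-y4, x4-y3.
Every left vertex is matched, so this is a perfect matching.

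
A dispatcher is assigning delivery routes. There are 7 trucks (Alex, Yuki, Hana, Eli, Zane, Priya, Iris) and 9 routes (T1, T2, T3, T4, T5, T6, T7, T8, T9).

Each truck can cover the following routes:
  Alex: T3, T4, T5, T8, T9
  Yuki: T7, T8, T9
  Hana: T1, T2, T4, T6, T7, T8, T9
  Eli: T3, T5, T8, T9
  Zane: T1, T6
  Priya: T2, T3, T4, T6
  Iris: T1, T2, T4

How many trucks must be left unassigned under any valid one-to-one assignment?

For example, pair Alex–T5, Yuki–T9, Hana–T7, Eli–T8, Zane–T6, Priya–T4, Iris–T2.
All 7 trucks are matched, so no larger matching exists.
That matches 7 of the 7, leaving 0 unmatched; no matching can do better.

0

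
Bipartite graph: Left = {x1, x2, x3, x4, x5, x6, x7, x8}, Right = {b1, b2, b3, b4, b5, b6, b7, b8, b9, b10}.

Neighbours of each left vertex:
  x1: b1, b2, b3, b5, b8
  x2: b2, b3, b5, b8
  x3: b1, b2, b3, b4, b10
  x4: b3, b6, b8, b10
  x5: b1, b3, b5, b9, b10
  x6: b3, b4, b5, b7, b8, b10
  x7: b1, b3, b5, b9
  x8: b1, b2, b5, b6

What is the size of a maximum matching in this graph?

8

A valid assignment of size 8: x1-b1, x2-b2, x3-b4, x4-b8, x5-b10, x6-b7, x7-b3, x8-b5.
This saturates every left vertex, so 8 is the maximum.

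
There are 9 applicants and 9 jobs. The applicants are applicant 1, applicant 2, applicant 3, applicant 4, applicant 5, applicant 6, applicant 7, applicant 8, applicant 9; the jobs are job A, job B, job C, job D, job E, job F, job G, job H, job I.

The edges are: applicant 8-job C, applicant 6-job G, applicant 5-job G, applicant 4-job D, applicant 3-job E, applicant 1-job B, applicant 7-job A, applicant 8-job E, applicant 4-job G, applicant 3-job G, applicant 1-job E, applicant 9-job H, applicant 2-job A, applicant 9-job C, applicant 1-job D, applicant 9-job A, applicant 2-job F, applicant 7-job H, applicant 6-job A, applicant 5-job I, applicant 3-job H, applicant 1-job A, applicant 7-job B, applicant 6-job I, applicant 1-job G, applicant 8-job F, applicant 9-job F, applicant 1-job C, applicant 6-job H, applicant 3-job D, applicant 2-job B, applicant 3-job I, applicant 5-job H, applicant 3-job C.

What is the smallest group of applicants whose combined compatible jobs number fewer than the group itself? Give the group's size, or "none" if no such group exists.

A matching saturating every applicant exists, for instance applicant 1→job B, applicant 2→job F, applicant 3→job C, applicant 4→job D, applicant 5→job I, applicant 6→job G, applicant 7→job H, applicant 8→job E, applicant 9→job A.
By Hall's marriage theorem, this means |N(S)| ≥ |S| for every subset S, so no violating subset exists.

none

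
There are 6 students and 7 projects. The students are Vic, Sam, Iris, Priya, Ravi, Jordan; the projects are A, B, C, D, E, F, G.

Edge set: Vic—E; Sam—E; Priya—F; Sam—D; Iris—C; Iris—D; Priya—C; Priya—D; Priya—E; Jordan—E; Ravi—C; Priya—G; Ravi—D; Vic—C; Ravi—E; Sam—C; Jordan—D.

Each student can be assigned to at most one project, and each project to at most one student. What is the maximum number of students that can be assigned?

4

A valid assignment of size 4: Vic-E, Sam-D, Iris-C, Priya-G.
The set {Vic, Sam, Iris, Ravi, Jordan} has only 3 neighbours ({C, D, E}), so by Hall's theorem at most 4 of the 6 students can be matched.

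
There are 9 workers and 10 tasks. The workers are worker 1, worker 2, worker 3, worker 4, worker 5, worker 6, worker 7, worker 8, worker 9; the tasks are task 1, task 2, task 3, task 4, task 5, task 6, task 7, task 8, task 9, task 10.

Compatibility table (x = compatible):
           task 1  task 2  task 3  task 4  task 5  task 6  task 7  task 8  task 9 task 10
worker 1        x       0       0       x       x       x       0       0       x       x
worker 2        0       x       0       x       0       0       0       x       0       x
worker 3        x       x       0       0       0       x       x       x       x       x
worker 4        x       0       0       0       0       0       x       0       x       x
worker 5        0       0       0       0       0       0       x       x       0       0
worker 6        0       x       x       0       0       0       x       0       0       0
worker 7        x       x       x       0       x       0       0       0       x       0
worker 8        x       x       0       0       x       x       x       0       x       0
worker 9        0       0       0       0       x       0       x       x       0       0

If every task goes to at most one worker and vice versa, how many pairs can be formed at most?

9

One maximum matching: worker 1-task 4, worker 2-task 10, worker 3-task 1, worker 4-task 9, worker 5-task 7, worker 6-task 3, worker 7-task 2, worker 8-task 5, worker 9-task 8.
All 9 workers are matched, so no larger matching exists.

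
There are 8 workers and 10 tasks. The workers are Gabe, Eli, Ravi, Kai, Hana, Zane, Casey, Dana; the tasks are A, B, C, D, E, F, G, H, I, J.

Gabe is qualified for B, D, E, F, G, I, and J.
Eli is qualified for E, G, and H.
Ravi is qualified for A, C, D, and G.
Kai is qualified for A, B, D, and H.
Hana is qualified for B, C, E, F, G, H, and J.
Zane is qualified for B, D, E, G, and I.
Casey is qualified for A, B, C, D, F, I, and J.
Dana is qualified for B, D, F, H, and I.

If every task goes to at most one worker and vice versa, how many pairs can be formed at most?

8

One maximum matching: Gabe-J, Eli-E, Ravi-C, Kai-D, Hana-B, Zane-G, Casey-A, Dana-H.
This saturates every worker, so 8 is the maximum.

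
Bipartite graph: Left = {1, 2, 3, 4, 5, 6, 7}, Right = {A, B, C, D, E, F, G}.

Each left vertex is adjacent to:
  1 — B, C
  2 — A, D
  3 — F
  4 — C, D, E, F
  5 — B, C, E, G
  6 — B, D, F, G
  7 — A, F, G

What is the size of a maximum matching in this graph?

7

One maximum matching: 1–C, 2–A, 3–F, 4–D, 5–E, 6–B, 7–G.
All 7 left vertices are matched, so no larger matching exists.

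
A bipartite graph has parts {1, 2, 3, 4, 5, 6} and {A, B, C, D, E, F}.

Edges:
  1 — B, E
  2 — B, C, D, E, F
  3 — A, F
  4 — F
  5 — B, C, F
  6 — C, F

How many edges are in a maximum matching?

A valid assignment of size 6: 1-E, 2-D, 3-A, 4-F, 5-B, 6-C.
All 6 left vertices are matched, so no larger matching exists.

6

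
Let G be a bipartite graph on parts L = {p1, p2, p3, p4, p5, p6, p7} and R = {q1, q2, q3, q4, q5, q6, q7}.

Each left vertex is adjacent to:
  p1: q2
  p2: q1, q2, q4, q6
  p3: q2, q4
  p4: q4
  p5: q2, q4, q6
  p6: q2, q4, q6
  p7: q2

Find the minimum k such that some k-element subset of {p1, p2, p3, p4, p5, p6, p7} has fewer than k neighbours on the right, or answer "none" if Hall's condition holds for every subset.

2

Take S = {p1, p7}. Its neighbourhood is {q2}, so |N(S)| = 1 < |S| = 2.
No single vertex violates Hall's condition since each has at least one neighbour, so 2 is the minimum.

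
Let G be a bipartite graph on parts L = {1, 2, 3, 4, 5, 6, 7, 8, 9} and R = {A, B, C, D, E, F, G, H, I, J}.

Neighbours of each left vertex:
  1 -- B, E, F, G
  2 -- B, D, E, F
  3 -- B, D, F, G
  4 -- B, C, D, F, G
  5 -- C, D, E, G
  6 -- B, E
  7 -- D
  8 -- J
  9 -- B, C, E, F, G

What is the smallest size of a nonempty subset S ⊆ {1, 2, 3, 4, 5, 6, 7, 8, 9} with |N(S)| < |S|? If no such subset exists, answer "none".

7

Take S = {1, 2, 3, 4, 5, 6, 7}. Its neighbourhood is {B, C, D, E, F, G}, so |N(S)| = 6 < |S| = 7.
Every subset of size less than 7 has at least as many neighbours as members, so 7 is the minimum.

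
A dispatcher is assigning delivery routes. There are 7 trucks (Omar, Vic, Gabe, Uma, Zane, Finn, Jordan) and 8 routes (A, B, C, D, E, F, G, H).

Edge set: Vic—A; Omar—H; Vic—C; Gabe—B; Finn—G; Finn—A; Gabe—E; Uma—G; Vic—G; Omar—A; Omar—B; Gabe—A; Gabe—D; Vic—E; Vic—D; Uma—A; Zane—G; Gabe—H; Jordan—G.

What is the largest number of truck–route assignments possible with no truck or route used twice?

One maximum matching: Omar–B, Vic–E, Gabe–H, Uma–A, Zane–G.
The set {Uma, Zane, Finn, Jordan} has only 2 neighbours ({A, G}), so by Hall's theorem at most 5 of the 7 trucks can be matched.

5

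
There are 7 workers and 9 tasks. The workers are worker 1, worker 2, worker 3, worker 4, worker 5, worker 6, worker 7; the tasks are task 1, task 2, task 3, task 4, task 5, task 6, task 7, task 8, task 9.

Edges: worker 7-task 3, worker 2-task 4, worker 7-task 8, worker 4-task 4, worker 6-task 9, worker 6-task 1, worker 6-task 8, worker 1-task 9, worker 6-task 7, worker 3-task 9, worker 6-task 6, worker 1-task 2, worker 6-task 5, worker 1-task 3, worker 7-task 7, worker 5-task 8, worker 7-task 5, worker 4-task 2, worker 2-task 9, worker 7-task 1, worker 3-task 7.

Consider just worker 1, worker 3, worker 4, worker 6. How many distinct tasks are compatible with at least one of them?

9

The union of neighbours of {worker 1, worker 3, worker 4, worker 6} is {task 1, task 2, task 3, task 4, task 5, task 6, task 7, task 8, task 9}, which has 9 elements.
Since |N(S)| = 9 ≥ |S| = 4, Hall's condition holds for this subset.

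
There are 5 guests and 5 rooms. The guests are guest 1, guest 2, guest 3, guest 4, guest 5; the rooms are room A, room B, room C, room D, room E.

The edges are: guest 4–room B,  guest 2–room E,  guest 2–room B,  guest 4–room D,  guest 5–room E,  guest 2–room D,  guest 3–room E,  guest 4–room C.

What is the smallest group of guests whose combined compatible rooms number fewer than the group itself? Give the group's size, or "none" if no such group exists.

1

Take S = {guest 1}. Its neighbourhood is {}, so |N(S)| = 0 < |S| = 1.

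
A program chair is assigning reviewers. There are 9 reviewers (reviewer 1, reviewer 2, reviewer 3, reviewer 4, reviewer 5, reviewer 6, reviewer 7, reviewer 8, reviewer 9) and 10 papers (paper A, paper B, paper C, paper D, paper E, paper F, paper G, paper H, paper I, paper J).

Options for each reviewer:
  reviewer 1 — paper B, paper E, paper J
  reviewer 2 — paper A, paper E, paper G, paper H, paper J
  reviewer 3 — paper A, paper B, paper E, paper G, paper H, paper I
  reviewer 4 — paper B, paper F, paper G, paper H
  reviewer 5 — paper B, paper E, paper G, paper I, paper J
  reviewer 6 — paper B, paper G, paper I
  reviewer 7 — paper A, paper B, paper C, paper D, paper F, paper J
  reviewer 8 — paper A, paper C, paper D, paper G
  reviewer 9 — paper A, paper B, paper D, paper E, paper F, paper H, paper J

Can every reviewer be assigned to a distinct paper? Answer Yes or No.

A valid assignment of size 9: reviewer 1–paper J, reviewer 2–paper A, reviewer 3–paper E, reviewer 4–paper H, reviewer 5–paper I, reviewer 6–paper G, reviewer 7–paper C, reviewer 8–paper D, reviewer 9–paper B.
All 9 reviewers are covered.

Yes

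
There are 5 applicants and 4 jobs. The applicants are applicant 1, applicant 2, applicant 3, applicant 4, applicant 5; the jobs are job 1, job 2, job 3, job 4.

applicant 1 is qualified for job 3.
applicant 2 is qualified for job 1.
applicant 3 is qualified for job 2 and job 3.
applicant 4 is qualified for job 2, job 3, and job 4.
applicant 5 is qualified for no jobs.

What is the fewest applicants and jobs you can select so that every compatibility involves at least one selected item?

4

The 4 edges applicant 1–job 3, applicant 2–job 1, applicant 3–job 2, applicant 4–job 4 form a matching, so any vertex cover needs at least 4 vertices (one per matched edge).
Conversely {applicant 1, applicant 2, applicant 3, applicant 4} meets every edge and has exactly 4 vertices, so 4 is optimal.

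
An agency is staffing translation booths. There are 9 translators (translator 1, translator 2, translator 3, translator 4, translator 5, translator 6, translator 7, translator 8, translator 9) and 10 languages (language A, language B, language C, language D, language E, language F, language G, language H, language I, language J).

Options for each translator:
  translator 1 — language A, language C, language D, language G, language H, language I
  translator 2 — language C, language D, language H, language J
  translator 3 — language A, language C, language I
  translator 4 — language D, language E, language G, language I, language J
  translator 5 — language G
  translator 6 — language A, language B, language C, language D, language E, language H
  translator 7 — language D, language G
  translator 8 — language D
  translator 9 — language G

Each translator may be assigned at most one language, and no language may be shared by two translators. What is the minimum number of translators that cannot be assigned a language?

2

One maximum matching: translator 1→language I, translator 2→language H, translator 3→language A, translator 4→language J, translator 5→language G, translator 6→language B, translator 7→language D.
The set {translator 5, translator 7, translator 8, translator 9} has only 2 neighbours ({language D, language G}), so by Hall's theorem at most 7 of the 9 translators can be matched.
That matches 7 of the 9, leaving 2 unmatched; no matching can do better.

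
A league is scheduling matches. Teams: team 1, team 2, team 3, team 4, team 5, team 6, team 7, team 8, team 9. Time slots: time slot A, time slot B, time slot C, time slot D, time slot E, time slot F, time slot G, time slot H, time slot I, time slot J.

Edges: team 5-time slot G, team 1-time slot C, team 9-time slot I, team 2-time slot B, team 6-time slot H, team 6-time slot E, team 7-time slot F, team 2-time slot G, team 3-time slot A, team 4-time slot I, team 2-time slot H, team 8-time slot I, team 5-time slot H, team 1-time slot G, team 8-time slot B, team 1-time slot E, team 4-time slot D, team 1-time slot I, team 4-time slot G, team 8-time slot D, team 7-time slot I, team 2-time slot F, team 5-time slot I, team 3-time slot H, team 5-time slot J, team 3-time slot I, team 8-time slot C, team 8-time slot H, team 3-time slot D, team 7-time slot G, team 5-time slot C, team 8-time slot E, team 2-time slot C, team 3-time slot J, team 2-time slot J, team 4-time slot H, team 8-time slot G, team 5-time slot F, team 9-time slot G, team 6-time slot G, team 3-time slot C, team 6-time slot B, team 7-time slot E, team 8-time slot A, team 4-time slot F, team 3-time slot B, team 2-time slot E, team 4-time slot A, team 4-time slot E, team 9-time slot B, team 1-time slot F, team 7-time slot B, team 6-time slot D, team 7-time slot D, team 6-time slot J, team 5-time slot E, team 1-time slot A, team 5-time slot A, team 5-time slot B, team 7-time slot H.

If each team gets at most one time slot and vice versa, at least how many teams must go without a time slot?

0

A valid assignment of size 9: team 1–time slot C, team 2–time slot B, team 3–time slot D, team 4–time slot F, team 5–time slot J, team 6–time slot E, team 7–time slot H, team 8–time slot G, team 9–time slot I.
All 9 teams are matched, so no larger matching exists.
That matches 9 of the 9, leaving 0 unmatched; no matching can do better.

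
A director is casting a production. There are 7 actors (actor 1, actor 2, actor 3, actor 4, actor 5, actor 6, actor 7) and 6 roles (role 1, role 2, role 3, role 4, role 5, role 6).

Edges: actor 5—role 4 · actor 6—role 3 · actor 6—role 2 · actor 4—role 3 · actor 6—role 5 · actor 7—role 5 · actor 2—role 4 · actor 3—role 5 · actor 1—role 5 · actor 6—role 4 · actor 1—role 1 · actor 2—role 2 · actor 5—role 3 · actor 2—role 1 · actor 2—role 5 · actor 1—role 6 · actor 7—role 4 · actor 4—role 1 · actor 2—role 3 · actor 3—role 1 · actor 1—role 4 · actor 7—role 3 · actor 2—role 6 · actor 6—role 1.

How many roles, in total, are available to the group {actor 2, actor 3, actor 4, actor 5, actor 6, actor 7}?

The union of neighbours of {actor 2, actor 3, actor 4, actor 5, actor 6, actor 7} is {role 1, role 2, role 3, role 4, role 5, role 6}, which has 6 elements.
Since |N(S)| = 6 ≥ |S| = 6, Hall's condition holds for this subset.

6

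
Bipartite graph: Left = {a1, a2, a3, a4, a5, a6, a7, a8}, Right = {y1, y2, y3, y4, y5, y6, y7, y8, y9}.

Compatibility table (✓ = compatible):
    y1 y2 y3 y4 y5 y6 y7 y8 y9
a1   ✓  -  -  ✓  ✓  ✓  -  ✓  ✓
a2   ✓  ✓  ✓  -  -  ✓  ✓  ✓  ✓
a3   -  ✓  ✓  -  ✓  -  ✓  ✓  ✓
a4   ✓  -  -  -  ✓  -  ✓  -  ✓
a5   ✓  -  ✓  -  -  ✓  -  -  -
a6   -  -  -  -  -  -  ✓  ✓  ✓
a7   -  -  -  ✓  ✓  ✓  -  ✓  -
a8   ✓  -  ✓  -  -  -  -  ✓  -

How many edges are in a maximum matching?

8

One maximum matching: a1-y9, a2-y6, a3-y7, a4-y5, a5-y1, a6-y8, a7-y4, a8-y3.
This saturates every left vertex, so 8 is the maximum.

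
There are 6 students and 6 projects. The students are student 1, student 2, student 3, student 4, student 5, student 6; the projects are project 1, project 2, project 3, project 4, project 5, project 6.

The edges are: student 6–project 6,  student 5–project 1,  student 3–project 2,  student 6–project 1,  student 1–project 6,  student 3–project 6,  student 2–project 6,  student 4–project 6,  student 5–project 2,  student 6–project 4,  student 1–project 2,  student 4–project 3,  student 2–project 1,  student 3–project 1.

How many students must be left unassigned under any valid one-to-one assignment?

For example, pair student 1–project 2, student 2–project 6, student 3–project 1, student 4–project 3, student 6–project 4.
The set {student 1, student 2, student 3, student 5} has only 3 neighbours ({project 1, project 2, project 6}), so by Hall's theorem at most 5 of the 6 students can be matched.
That matches 5 of the 6, leaving 1 unmatched; no matching can do better.

1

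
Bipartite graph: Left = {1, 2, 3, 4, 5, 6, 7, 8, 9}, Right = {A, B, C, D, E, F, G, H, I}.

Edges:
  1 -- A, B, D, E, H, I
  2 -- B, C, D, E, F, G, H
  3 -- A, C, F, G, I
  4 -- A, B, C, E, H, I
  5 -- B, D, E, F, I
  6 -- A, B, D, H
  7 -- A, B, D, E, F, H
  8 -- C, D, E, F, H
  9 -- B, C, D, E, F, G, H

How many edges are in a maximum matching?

For example, pair 1–E, 2–C, 3–A, 4–I, 5–F, 6–D, 7–B, 8–H, 9–G.
All 9 left vertices are matched, so no larger matching exists.

9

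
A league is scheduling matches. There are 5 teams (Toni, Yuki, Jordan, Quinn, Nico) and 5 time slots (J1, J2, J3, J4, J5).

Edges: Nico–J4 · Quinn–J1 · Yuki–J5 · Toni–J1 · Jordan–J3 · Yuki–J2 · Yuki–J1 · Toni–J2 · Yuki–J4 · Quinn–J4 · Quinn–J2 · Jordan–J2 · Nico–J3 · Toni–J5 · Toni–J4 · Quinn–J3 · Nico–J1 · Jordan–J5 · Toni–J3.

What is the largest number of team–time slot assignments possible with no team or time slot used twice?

One maximum matching: Toni→J4, Yuki→J5, Jordan→J2, Quinn→J1, Nico→J3.
This saturates every team, so 5 is the maximum.

5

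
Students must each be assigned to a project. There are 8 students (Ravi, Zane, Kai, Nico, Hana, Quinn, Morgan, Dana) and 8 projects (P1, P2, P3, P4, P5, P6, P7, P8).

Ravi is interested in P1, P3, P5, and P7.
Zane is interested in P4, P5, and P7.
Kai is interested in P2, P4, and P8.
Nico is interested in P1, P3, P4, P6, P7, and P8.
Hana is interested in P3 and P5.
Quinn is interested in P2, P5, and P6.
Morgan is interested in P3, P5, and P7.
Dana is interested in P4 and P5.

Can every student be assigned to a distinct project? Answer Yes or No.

One maximum matching: Ravi→P1, Zane→P4, Kai→P2, Nico→P8, Hana→P3, Quinn→P6, Morgan→P7, Dana→P5.
Every student is matched, so this is a perfect matching.

Yes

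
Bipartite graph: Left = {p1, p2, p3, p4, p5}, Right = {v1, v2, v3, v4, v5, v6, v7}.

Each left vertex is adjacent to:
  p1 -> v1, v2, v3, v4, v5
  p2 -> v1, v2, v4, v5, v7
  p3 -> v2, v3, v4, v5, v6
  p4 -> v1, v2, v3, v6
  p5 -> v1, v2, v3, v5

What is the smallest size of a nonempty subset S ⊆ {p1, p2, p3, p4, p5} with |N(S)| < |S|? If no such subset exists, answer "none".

A matching saturating every left vertex exists, for instance p1→v3, p2→v4, p3→v6, p4→v1, p5→v2.
By Hall's marriage theorem, this means |N(S)| ≥ |S| for every subset S, so no violating subset exists.

none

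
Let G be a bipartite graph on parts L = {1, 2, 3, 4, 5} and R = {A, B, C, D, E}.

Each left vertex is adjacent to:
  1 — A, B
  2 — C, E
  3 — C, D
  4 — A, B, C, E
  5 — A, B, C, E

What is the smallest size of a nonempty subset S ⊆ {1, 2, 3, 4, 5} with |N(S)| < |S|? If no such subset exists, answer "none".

A matching saturating every left vertex exists, for instance 1→A, 2→C, 3→D, 4→E, 5→B.
By Hall's marriage theorem, this means |N(S)| ≥ |S| for every subset S, so no violating subset exists.

none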